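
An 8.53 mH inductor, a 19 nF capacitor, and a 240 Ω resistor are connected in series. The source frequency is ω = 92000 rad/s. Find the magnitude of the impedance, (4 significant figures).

X_L = ωL = 784.8 Ω
X_C = 1/(ωC) = 572.1 Ω
Net reactance X = X_L − X_C = 212.7 Ω
Z = 240.0 + j212.7 Ω
|Z| = √(240.0² + 212.7²) = 320.7 Ω

320.7 Ω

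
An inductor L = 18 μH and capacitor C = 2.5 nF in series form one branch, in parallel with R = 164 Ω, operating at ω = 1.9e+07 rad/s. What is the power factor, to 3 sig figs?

0.890

X_L = ωL = 342 Ω
X_C = 1/(ωC) = 21.1 Ω
Branch 1: Z₁ = R = 164 Ω
Branch 2 (series LC): Z₂ = j(X_L − X_C) = j321 Ω
Parallel: Z = Z₁Z₂/(Z₁+Z₂), |Z| = 146 Ω, ∠Z = 27.1°
cos φ = cos(27.1°) = 0.890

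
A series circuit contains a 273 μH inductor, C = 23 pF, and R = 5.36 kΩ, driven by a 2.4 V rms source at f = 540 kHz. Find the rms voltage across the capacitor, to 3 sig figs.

2.36 V

ω = 2πf = 3.393e+06 rad/s
X_L = ωL = 926 Ω
X_C = 1/(ωC) = 12800 Ω
Net reactance X = X_L − X_C = -11900 Ω
Z = 5360 − j11900 Ω
|Z| = √(5360² + 11900²) = 13000 Ω
I = V/|Z| = 184 μA
V_C = I·|Z_C| = 0.000184 × 12800 = 2.36 V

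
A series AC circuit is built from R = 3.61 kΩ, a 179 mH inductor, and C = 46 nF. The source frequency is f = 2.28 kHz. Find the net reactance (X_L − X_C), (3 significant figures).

ω = 2πf = 14330 rad/s
X_L = ωL = 2560 Ω
X_C = 1/(ωC) = 1520 Ω
X = 2560 − 1520 = 1050 Ω

1050 Ω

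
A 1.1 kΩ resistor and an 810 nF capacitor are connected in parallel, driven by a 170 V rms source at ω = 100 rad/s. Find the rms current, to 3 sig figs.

155 mA

X_C = 1/(ωC) = 12300 Ω
Parallel: admittances add. Y = 1/R + jωC
Y = (0.000909 + j8.1e-05) S
|Y| = 0.000913 S → |Z| = 1/|Y| = 1100 Ω, ∠Z = −∠Y = -5.09°
I = V/|Z| = 170/1100 = 155 mA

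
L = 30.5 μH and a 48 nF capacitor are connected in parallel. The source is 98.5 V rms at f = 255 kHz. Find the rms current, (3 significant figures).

5.56 A

ω = 2πf = 1.602e+06 rad/s
X_L = ωL = 48.9 Ω
X_C = 1/(ωC) = 13.0 Ω
Parallel: admittances add. Y = 1/(jωL) + jωC
Y = (0 + j0.0564) S
|Y| = 0.0564 S → |Z| = 1/|Y| = 17.7 Ω, ∠Z = −∠Y = -90.0°
I = V/|Z| = 98.5/17.7 = 5.56 A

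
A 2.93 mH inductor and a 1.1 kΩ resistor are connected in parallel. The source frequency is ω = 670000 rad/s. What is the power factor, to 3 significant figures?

X_L = ωL = 1960 Ω
Parallel: admittances add. Y = 1/R + 1/(jωL)
Y = (0.000909 − j0.000509) S
|Y| = 0.00104 S → |Z| = 1/|Y| = 960 Ω, ∠Z = −∠Y = 29.3°
cos φ = cos(29.3°) = 0.872

0.872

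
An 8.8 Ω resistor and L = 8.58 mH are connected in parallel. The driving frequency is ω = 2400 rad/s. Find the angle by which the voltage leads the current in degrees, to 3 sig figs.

23.1°

X_L = ωL = 20.6 Ω
Parallel: admittances add. Y = 1/R + 1/(jωL)
Y = (0.114 − j0.0486) S
|Y| = 0.124 S → |Z| = 1/|Y| = 8.09 Ω, ∠Z = −∠Y = 23.1°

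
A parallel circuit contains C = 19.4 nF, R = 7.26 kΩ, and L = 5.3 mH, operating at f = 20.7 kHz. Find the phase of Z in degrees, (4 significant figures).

-82.68°

ω = 2πf = 130100 rad/s
X_L = ωL = 689.3 Ω
X_C = 1/(ωC) = 396.3 Ω
Parallel: admittances add. Y = 1/R + 1/(jωL) + jωC
Y = (0.0001377 + j0.001073) S
|Y| = 0.001081 S → |Z| = 1/|Y| = 924.8 Ω, ∠Z = −∠Y = -82.68°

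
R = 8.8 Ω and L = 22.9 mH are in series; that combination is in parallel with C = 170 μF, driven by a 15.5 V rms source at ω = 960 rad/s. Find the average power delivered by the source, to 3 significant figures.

X_L = ωL = 22.0 Ω
X_C = 1/(ωC) = 6.13 Ω
Branch 1 (R+jX_L): Z₁ = 8.80 + j22.0 Ω, |Z₁| = 23.7 Ω
Branch 2 (−jX_C): Z₂ = −j6.13 Ω
Parallel: Z = Z₁Z₂/(Z₁+Z₂), |Z| = 8.00 Ω, ∠Z = -82.8°
I = V/|Z| = 1.94 A
P = VI cos φ = 15.5 × 1.94 × cos(-82.8°) = 3.77 W

3.77 W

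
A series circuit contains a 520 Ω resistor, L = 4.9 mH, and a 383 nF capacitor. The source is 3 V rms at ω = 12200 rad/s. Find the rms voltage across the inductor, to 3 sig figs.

X_L = ωL = 59.8 Ω
X_C = 1/(ωC) = 214 Ω
Net reactance X = X_L − X_C = -154 Ω
Z = 520 − j154 Ω
|Z| = √(520² + 154²) = 542 Ω
I = V/|Z| = 5.53 mA
V_L = I·|Z_L| = 0.00553 × 59.8 = 0.331 V

0.331 V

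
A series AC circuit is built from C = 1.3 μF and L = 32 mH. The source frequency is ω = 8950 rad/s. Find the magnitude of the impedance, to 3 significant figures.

X_L = ωL = 286 Ω
X_C = 1/(ωC) = 85.9 Ω
Net reactance X = X_L − X_C = 200 Ω
Z = j200 Ω
|Z| = √(0² + 200²) = 200 Ω

200 Ω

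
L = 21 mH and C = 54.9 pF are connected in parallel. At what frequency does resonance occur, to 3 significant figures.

148 kHz

ω₀ = 1/√(LC) = 1/√(0.021 × 5.49e-11) = 931300 rad/s
f₀ = ω₀/(2π) = 148 kHz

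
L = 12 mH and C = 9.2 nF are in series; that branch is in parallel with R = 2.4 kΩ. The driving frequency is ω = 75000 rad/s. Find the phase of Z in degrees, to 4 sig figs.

-77.11°

X_L = ωL = 900.0 Ω
X_C = 1/(ωC) = 1449 Ω
Branch 1: Z₁ = R = 2400 Ω
Branch 2 (series LC): Z₂ = j(X_L − X_C) = −j549.3 Ω
Parallel: Z = Z₁Z₂/(Z₁+Z₂), |Z| = 535.4 Ω, ∠Z = -77.11°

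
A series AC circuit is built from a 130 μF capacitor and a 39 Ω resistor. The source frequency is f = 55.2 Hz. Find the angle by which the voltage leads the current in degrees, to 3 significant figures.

-29.6°

ω = 2πf = 346.8 rad/s
X_C = 1/(ωC) = 22.2 Ω
Z = 39.0 − j22.2 Ω
|Z| = √(39.0² + 22.2²) = 44.9 Ω
∠Z = arctan(-22.2/39.0) = -29.6°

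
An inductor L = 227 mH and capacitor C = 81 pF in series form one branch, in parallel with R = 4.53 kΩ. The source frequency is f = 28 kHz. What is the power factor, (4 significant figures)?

ω = 2πf = 175900 rad/s
X_L = ωL = 39940 Ω
X_C = 1/(ωC) = 70170 Ω
Branch 1: Z₁ = R = 4530 Ω
Branch 2 (series LC): Z₂ = j(X_L − X_C) = −j30240 Ω
Parallel: Z = Z₁Z₂/(Z₁+Z₂), |Z| = 4480 Ω, ∠Z = -8.520°
cos φ = cos(-8.520°) = 0.9890

0.9890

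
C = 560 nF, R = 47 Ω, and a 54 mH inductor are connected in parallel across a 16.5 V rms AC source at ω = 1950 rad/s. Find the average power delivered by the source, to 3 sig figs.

X_L = ωL = 105 Ω
X_C = 1/(ωC) = 916 Ω
Parallel: admittances add. Y = 1/R + 1/(jωL) + jωC
Y = (0.0213 − j0.00840) S
|Y| = 0.0229 S → |Z| = 1/|Y| = 43.7 Ω, ∠Z = −∠Y = 21.6°
I = V/|Z| = 377 mA
P = VI cos φ = 16.5 × 0.377 × cos(21.6°) = 5.79 W

5.79 W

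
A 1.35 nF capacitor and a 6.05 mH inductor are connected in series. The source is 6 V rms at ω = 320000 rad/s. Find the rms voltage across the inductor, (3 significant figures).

X_L = ωL = 1940 Ω
X_C = 1/(ωC) = 2310 Ω
Net reactance X = X_L − X_C = -379 Ω
Z = − j379 Ω
|Z| = √(0² + 379²) = 379 Ω
I = V/|Z| = 15.8 mA
V_L = I·|Z_L| = 0.0158 × 1940 = 30.7 V

30.7 V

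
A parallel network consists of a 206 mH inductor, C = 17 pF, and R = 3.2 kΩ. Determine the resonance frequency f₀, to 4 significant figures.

85.05 kHz

ω₀ = 1/√(LC) = 1/√(0.206 × 1.7e-11) = 534400 rad/s
f₀ = ω₀/(2π) = 85.05 kHz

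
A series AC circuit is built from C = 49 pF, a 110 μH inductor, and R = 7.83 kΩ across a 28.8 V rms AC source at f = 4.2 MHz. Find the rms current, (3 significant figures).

ω = 2πf = 2.639e+07 rad/s
X_L = ωL = 2900 Ω
X_C = 1/(ωC) = 773 Ω
Net reactance X = X_L − X_C = 2130 Ω
Z = 7830 + j2130 Ω
|Z| = √(7830² + 2130²) = 8110 Ω
I = V/|Z| = 28.8/8110 = 3.55 mA

3.55 mA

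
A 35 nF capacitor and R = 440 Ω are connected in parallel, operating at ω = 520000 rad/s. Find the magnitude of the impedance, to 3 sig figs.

54.5 Ω

X_C = 1/(ωC) = 54.9 Ω
Parallel: admittances add. Y = 1/R + jωC
Y = (0.00227 + j0.0182) S
|Y| = 0.0183 S → |Z| = 1/|Y| = 54.5 Ω, ∠Z = −∠Y = -82.9°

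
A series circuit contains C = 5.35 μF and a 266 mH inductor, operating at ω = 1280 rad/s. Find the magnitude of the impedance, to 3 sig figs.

194 Ω

X_L = ωL = 340 Ω
X_C = 1/(ωC) = 146 Ω
Net reactance X = X_L − X_C = 194 Ω
Z = j194 Ω
|Z| = √(0² + 194²) = 194 Ω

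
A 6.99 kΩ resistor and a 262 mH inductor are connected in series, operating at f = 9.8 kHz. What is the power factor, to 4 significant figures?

0.3976

ω = 2πf = 61580 rad/s
X_L = ωL = 16130 Ω
Z = 6990 + j16130 Ω
|Z| = √(6990² + 16130²) = 17580 Ω
∠Z = arctan(16130/6990) = 66.57°
cos φ = cos(66.57°) = 0.3976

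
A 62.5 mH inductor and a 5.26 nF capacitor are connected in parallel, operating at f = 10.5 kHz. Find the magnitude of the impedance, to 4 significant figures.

9570 Ω

ω = 2πf = 65970 rad/s
X_L = ωL = 4123 Ω
X_C = 1/(ωC) = 2882 Ω
Parallel: admittances add. Y = 1/(jωL) + jωC
Y = (0 + j0.0001045) S
|Y| = 0.0001045 S → |Z| = 1/|Y| = 9570 Ω, ∠Z = −∠Y = -90.00°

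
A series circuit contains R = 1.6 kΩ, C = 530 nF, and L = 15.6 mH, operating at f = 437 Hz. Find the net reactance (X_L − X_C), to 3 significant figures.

-644 Ω

ω = 2πf = 2746 rad/s
X_L = ωL = 42.8 Ω
X_C = 1/(ωC) = 687 Ω
X = 42.8 − 687 = -644 Ω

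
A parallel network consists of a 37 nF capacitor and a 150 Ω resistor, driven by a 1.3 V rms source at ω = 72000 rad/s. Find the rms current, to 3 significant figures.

X_C = 1/(ωC) = 375 Ω
Parallel: admittances add. Y = 1/R + jωC
Y = (0.00667 + j0.00266) S
|Y| = 0.00718 S → |Z| = 1/|Y| = 139 Ω, ∠Z = −∠Y = -21.8°
I = V/|Z| = 1.3/139 = 9.33 mA

9.33 mA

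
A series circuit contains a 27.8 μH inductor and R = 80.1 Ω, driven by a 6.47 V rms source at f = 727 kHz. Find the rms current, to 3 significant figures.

ω = 2πf = 4.568e+06 rad/s
X_L = ωL = 127 Ω
Z = 80.1 + j127 Ω
|Z| = √(80.1² + 127²) = 150 Ω
I = V/|Z| = 6.47/150 = 43.1 mA

43.1 mA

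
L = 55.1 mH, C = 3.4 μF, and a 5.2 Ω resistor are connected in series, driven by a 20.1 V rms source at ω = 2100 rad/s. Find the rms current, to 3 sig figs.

X_L = ωL = 116 Ω
X_C = 1/(ωC) = 140 Ω
Net reactance X = X_L − X_C = -24.3 Ω
Z = 5.20 − j24.3 Ω
|Z| = √(5.20² + 24.3²) = 24.9 Ω
I = V/|Z| = 20.1/24.9 = 807 mA

807 mA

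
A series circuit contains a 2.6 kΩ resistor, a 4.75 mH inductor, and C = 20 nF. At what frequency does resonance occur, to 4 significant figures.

16.33 kHz

ω₀ = 1/√(LC) = 1/√(0.00475 × 2e-08) = 102600 rad/s
f₀ = ω₀/(2π) = 16.33 kHz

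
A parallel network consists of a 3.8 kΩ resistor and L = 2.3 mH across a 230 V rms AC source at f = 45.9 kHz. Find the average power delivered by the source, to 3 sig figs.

13.9 W

ω = 2πf = 288400 rad/s
X_L = ωL = 663 Ω
Parallel: admittances add. Y = 1/R + 1/(jωL)
Y = (0.000263 − j0.00151) S
|Y| = 0.00153 S → |Z| = 1/|Y| = 653 Ω, ∠Z = −∠Y = 80.1°
I = V/|Z| = 352 mA
P = VI cos φ = 230 × 0.352 × cos(80.1°) = 13.9 W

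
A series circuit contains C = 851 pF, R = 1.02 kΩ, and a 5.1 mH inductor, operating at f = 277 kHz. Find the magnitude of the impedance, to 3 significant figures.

ω = 2πf = 1.74e+06 rad/s
X_L = ωL = 8880 Ω
X_C = 1/(ωC) = 675 Ω
Net reactance X = X_L − X_C = 8200 Ω
Z = 1020 + j8200 Ω
|Z| = √(1020² + 8200²) = 8260 Ω

8260 Ω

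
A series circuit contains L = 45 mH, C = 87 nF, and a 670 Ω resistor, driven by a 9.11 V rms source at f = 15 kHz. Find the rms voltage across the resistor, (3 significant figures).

1.46 V

ω = 2πf = 94250 rad/s
X_L = ωL = 4240 Ω
X_C = 1/(ωC) = 122 Ω
Net reactance X = X_L − X_C = 4120 Ω
Z = 670 + j4120 Ω
|Z| = √(670² + 4120²) = 4170 Ω
I = V/|Z| = 2.18 mA
V_R = I·|Z_R| = 0.00218 × 670 = 1.46 V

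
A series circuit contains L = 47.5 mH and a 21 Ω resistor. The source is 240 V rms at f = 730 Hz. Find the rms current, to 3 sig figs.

ω = 2πf = 4587 rad/s
X_L = ωL = 218 Ω
Z = 21.0 + j218 Ω
|Z| = √(21.0² + 218²) = 219 Ω
I = V/|Z| = 240/219 = 1.10 A

1.10 A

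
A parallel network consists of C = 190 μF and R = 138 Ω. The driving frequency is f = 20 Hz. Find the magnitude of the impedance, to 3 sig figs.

40.1 Ω

ω = 2πf = 125.7 rad/s
X_C = 1/(ωC) = 41.9 Ω
Parallel: admittances add. Y = 1/R + jωC
Y = (0.00725 + j0.0239) S
|Y| = 0.0250 S → |Z| = 1/|Y| = 40.1 Ω, ∠Z = −∠Y = -73.1°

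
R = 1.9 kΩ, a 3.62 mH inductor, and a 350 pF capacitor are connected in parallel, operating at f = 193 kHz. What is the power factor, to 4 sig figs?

0.9368

ω = 2πf = 1.213e+06 rad/s
X_L = ωL = 4390 Ω
X_C = 1/(ωC) = 2356 Ω
Parallel: admittances add. Y = 1/R + 1/(jωL) + jωC
Y = (0.0005263 + j0.0001966) S
|Y| = 0.0005618 S → |Z| = 1/|Y| = 1780 Ω, ∠Z = −∠Y = -20.49°
cos φ = cos(-20.49°) = 0.9368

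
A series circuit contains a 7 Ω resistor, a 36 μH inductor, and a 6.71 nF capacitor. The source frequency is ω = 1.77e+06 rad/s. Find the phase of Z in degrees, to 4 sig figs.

-71.13°

X_L = ωL = 63.72 Ω
X_C = 1/(ωC) = 84.20 Ω
Net reactance X = X_L − X_C = -20.48 Ω
Z = 7.000 − j20.48 Ω
|Z| = √(7.000² + 20.48²) = 21.64 Ω
∠Z = arctan(-20.48/7.000) = -71.13°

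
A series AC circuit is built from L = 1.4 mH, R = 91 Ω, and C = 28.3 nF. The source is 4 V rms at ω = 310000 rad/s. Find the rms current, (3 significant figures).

12.0 mA

X_L = ωL = 434 Ω
X_C = 1/(ωC) = 114 Ω
Net reactance X = X_L − X_C = 320 Ω
Z = 91.0 + j320 Ω
|Z| = √(91.0² + 320²) = 333 Ω
I = V/|Z| = 4/333 = 12.0 mA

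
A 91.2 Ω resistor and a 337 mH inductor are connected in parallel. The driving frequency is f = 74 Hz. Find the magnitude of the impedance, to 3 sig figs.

ω = 2πf = 465.0 rad/s
X_L = ωL = 157 Ω
Parallel: admittances add. Y = 1/R + 1/(jωL)
Y = (0.0110 − j0.00638) S
|Y| = 0.0127 S → |Z| = 1/|Y| = 78.8 Ω, ∠Z = −∠Y = 30.2°

78.8 Ω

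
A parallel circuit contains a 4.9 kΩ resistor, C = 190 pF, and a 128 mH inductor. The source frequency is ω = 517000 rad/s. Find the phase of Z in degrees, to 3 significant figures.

X_L = ωL = 66200 Ω
X_C = 1/(ωC) = 10200 Ω
Parallel: admittances add. Y = 1/R + 1/(jωL) + jωC
Y = (0.000204 + j8.31e-05) S
|Y| = 0.000220 S → |Z| = 1/|Y| = 4540 Ω, ∠Z = −∠Y = -22.2°

-22.2°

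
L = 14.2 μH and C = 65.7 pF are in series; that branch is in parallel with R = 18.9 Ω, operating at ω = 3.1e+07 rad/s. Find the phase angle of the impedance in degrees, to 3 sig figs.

-20.4°

X_L = ωL = 440 Ω
X_C = 1/(ωC) = 491 Ω
Branch 1: Z₁ = R = 18.9 Ω
Branch 2 (series LC): Z₂ = j(X_L − X_C) = −j50.8 Ω
Parallel: Z = Z₁Z₂/(Z₁+Z₂), |Z| = 17.7 Ω, ∠Z = -20.4°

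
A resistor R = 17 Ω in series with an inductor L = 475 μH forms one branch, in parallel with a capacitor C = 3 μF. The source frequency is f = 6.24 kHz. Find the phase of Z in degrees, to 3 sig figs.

-73.2°

ω = 2πf = 39210 rad/s
X_L = ωL = 18.6 Ω
X_C = 1/(ωC) = 8.50 Ω
Branch 1 (R+jX_L): Z₁ = 17.0 + j18.6 Ω, |Z₁| = 25.2 Ω
Branch 2 (−jX_C): Z₂ = −j8.50 Ω
Parallel: Z = Z₁Z₂/(Z₁+Z₂), |Z| = 10.8 Ω, ∠Z = -73.2°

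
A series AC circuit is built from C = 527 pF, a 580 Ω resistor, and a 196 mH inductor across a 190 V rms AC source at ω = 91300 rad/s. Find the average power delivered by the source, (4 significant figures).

2.412 W

X_L = ωL = 17890 Ω
X_C = 1/(ωC) = 20780 Ω
Net reactance X = X_L − X_C = -2889 Ω
Z = 580.0 − j2889 Ω
|Z| = √(580.0² + 2889²) = 2946 Ω
∠Z = arctan(-2889/580.0) = -78.65°
I = V/|Z| = 64.49 mA
P = VI cos φ = 190 × 0.06449 × cos(-78.65°) = 2.412 W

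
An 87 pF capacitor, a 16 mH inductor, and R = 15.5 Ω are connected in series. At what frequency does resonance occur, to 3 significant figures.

ω₀ = 1/√(LC) = 1/√(0.016 × 8.7e-11) = 847600 rad/s
f₀ = ω₀/(2π) = 135 kHz

135 kHz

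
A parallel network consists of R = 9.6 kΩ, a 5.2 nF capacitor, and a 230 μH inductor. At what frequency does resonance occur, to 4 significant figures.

ω₀ = 1/√(LC) = 1/√(0.00023 × 5.2e-09) = 914400 rad/s
f₀ = ω₀/(2π) = 145.5 kHz

145.5 kHz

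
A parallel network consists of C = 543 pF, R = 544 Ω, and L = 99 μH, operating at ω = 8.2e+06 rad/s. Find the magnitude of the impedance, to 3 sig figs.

X_L = ωL = 812 Ω
X_C = 1/(ωC) = 225 Ω
Parallel: admittances add. Y = 1/R + 1/(jωL) + jωC
Y = (0.00184 + j0.00322) S
|Y| = 0.00371 S → |Z| = 1/|Y| = 270 Ω, ∠Z = −∠Y = -60.3°

270 Ω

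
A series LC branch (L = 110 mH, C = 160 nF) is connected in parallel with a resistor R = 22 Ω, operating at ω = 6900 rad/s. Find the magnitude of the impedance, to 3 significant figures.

X_L = ωL = 759 Ω
X_C = 1/(ωC) = 906 Ω
Branch 1: Z₁ = R = 22.0 Ω
Branch 2 (series LC): Z₂ = j(X_L − X_C) = −j147 Ω
Parallel: Z = Z₁Z₂/(Z₁+Z₂), |Z| = 21.8 Ω, ∠Z = -8.52°

21.8 Ω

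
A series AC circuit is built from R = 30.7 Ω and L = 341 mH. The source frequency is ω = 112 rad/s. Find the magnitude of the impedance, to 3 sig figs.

X_L = ωL = 38.2 Ω
Z = 30.7 + j38.2 Ω
|Z| = √(30.7² + 38.2²) = 49.0 Ω

49.0 Ω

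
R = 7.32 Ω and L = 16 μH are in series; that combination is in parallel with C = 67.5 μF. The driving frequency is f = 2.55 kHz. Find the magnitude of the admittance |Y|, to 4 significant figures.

ω = 2πf = 16020 rad/s
X_L = ωL = 0.2564 Ω
X_C = 1/(ωC) = 0.9246 Ω
Branch 1 (R+jX_L): Z₁ = 7.320 + j0.2564 Ω, |Z₁| = 7.324 Ω
Branch 2 (−jX_C): Z₂ = −j0.9246 Ω
Parallel: Z = Z₁Z₂/(Z₁+Z₂), |Z| = 0.9214 Ω, ∠Z = -82.78°
|Y| = 1/|Z| = 1.085 S

1.085 S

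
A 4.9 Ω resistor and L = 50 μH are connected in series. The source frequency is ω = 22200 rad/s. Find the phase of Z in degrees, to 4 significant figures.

12.76°

X_L = ωL = 1.110 Ω
Z = 4.900 + j1.110 Ω
|Z| = √(4.900² + 1.110²) = 5.024 Ω
∠Z = arctan(1.110/4.900) = 12.76°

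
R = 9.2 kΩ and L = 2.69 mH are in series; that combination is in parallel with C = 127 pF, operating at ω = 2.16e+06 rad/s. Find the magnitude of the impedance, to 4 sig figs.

X_L = ωL = 5810 Ω
X_C = 1/(ωC) = 3645 Ω
Branch 1 (R+jX_L): Z₁ = 9200 + j5810 Ω, |Z₁| = 10880 Ω
Branch 2 (−jX_C): Z₂ = −j3645 Ω
Parallel: Z = Z₁Z₂/(Z₁+Z₂), |Z| = 4197 Ω, ∠Z = -70.97°

4197 Ω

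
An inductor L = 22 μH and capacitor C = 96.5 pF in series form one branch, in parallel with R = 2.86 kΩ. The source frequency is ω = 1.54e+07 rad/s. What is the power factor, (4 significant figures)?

X_L = ωL = 338.8 Ω
X_C = 1/(ωC) = 672.9 Ω
Branch 1: Z₁ = R = 2860 Ω
Branch 2 (series LC): Z₂ = j(X_L − X_C) = −j334.1 Ω
Parallel: Z = Z₁Z₂/(Z₁+Z₂), |Z| = 331.8 Ω, ∠Z = -83.34°
cos φ = cos(-83.34°) = 0.1160

0.1160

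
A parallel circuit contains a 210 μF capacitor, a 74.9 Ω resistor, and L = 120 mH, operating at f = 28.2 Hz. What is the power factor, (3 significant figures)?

ω = 2πf = 177.2 rad/s
X_L = ωL = 21.3 Ω
X_C = 1/(ωC) = 26.9 Ω
Parallel: admittances add. Y = 1/R + 1/(jωL) + jωC
Y = (0.0134 − j0.00982) S
|Y| = 0.0166 S → |Z| = 1/|Y| = 60.3 Ω, ∠Z = −∠Y = 36.3°
cos φ = cos(36.3°) = 0.805

0.805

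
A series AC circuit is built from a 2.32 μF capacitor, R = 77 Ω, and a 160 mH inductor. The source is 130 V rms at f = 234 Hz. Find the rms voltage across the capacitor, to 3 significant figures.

396 V

ω = 2πf = 1470 rad/s
X_L = ωL = 235 Ω
X_C = 1/(ωC) = 293 Ω
Net reactance X = X_L − X_C = -57.9 Ω
Z = 77.0 − j57.9 Ω
|Z| = √(77.0² + 57.9²) = 96.4 Ω
I = V/|Z| = 1.35 A
V_C = I·|Z_C| = 1.35 × 293 = 396 V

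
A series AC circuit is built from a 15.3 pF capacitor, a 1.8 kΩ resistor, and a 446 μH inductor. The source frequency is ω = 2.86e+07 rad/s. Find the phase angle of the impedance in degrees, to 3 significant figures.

80.2°

X_L = ωL = 12800 Ω
X_C = 1/(ωC) = 2290 Ω
Net reactance X = X_L − X_C = 10500 Ω
Z = 1800 + j10500 Ω
|Z| = √(1800² + 10500²) = 10600 Ω
∠Z = arctan(10500/1800) = 80.2°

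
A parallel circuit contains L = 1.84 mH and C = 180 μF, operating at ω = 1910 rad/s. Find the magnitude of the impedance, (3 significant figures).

X_L = ωL = 3.51 Ω
X_C = 1/(ωC) = 2.91 Ω
Parallel: admittances add. Y = 1/(jωL) + jωC
Y = (0 + j0.0593) S
|Y| = 0.0593 S → |Z| = 1/|Y| = 16.9 Ω, ∠Z = −∠Y = -90.0°

16.9 Ω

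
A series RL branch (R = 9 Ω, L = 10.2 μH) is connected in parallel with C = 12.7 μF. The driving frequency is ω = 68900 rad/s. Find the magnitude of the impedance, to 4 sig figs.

X_L = ωL = 0.7028 Ω
X_C = 1/(ωC) = 1.143 Ω
Branch 1 (R+jX_L): Z₁ = 9.000 + j0.7028 Ω, |Z₁| = 9.027 Ω
Branch 2 (−jX_C): Z₂ = −j1.143 Ω
Parallel: Z = Z₁Z₂/(Z₁+Z₂), |Z| = 1.145 Ω, ∠Z = -82.74°

1.145 Ω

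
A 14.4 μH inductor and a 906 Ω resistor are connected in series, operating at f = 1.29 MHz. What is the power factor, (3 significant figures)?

0.992

ω = 2πf = 8.105e+06 rad/s
X_L = ωL = 117 Ω
Z = 906 + j117 Ω
|Z| = √(906² + 117²) = 913 Ω
∠Z = arctan(117/906) = 7.34°
cos φ = cos(7.34°) = 0.992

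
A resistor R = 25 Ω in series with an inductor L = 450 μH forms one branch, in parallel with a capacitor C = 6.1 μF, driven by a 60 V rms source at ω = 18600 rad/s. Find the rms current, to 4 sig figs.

6.456 A

X_L = ωL = 8.370 Ω
X_C = 1/(ωC) = 8.814 Ω
Branch 1 (R+jX_L): Z₁ = 25.00 + j8.370 Ω, |Z₁| = 26.36 Ω
Branch 2 (−jX_C): Z₂ = −j8.814 Ω
Parallel: Z = Z₁Z₂/(Z₁+Z₂), |Z| = 9.293 Ω, ∠Z = -70.47°
I = V/|Z| = 60/9.293 = 6.456 A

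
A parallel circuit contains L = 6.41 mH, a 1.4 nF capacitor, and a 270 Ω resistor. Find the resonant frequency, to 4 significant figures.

53.13 kHz

ω₀ = 1/√(LC) = 1/√(0.00641 × 1.4e-09) = 333800 rad/s
f₀ = ω₀/(2π) = 53.13 kHz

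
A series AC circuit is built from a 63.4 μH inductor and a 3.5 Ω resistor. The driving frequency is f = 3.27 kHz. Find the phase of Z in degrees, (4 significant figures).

ω = 2πf = 20550 rad/s
X_L = ωL = 1.303 Ω
Z = 3.500 + j1.303 Ω
|Z| = √(3.500² + 1.303²) = 3.735 Ω
∠Z = arctan(1.303/3.500) = 20.41°

20.41°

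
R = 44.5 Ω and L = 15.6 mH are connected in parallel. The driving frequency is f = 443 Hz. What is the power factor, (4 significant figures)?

0.6984

ω = 2πf = 2783 rad/s
X_L = ωL = 43.42 Ω
Parallel: admittances add. Y = 1/R + 1/(jωL)
Y = (0.02247 − j0.02303) S
|Y| = 0.03218 S → |Z| = 1/|Y| = 31.08 Ω, ∠Z = −∠Y = 45.70°
cos φ = cos(45.70°) = 0.6984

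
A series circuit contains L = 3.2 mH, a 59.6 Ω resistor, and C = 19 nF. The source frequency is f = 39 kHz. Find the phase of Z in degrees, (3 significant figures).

ω = 2πf = 245000 rad/s
X_L = ωL = 784 Ω
X_C = 1/(ωC) = 215 Ω
Net reactance X = X_L − X_C = 569 Ω
Z = 59.6 + j569 Ω
|Z| = √(59.6² + 569²) = 572 Ω
∠Z = arctan(569/59.6) = 84.0°

84.0°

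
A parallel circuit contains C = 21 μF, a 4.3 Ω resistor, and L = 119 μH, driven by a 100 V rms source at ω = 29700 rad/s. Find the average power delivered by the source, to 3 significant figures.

2.33 kW

X_L = ωL = 3.53 Ω
X_C = 1/(ωC) = 1.60 Ω
Parallel: admittances add. Y = 1/R + 1/(jωL) + jωC
Y = (0.233 + j0.341) S
|Y| = 0.413 S → |Z| = 1/|Y| = 2.42 Ω, ∠Z = −∠Y = -55.7°
I = V/|Z| = 41.3 A
P = VI cos φ = 100 × 41.3 × cos(-55.7°) = 2.33 kW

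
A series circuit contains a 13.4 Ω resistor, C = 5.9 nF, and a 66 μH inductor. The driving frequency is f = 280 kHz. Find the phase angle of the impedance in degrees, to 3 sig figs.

ω = 2πf = 1.759e+06 rad/s
X_L = ωL = 116 Ω
X_C = 1/(ωC) = 96.3 Ω
Net reactance X = X_L − X_C = 19.8 Ω
Z = 13.4 + j19.8 Ω
|Z| = √(13.4² + 19.8²) = 23.9 Ω
∠Z = arctan(19.8/13.4) = 55.9°

55.9°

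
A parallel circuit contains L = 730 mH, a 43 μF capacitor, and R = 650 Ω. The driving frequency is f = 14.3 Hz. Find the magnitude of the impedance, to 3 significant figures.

ω = 2πf = 89.85 rad/s
X_L = ωL = 65.6 Ω
X_C = 1/(ωC) = 259 Ω
Parallel: admittances add. Y = 1/R + 1/(jωL) + jωC
Y = (0.00154 − j0.0114) S
|Y| = 0.0115 S → |Z| = 1/|Y| = 87.1 Ω, ∠Z = −∠Y = 82.3°

87.1 Ω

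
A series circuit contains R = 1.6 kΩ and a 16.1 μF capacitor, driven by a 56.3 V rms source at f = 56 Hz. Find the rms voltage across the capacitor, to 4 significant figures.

ω = 2πf = 351.9 rad/s
X_C = 1/(ωC) = 176.5 Ω
Z = 1600 − j176.5 Ω
|Z| = √(1600² + 176.5²) = 1610 Ω
I = V/|Z| = 34.98 mA
V_C = I·|Z_C| = 0.03498 × 176.5 = 6.174 V

6.174 V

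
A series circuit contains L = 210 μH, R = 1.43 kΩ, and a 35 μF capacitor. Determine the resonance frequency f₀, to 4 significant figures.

1.856 kHz

ω₀ = 1/√(LC) = 1/√(0.00021 × 3.5e-05) = 11660 rad/s
f₀ = ω₀/(2π) = 1.856 kHz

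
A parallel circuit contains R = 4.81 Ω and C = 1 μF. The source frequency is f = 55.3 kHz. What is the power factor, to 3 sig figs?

0.513

ω = 2πf = 347500 rad/s
X_C = 1/(ωC) = 2.88 Ω
Parallel: admittances add. Y = 1/R + jωC
Y = (0.208 + j0.347) S
|Y| = 0.405 S → |Z| = 1/|Y| = 2.47 Ω, ∠Z = −∠Y = -59.1°
cos φ = cos(-59.1°) = 0.513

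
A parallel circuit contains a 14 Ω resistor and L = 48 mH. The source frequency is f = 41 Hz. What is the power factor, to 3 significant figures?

ω = 2πf = 257.6 rad/s
X_L = ωL = 12.4 Ω
Parallel: admittances add. Y = 1/R + 1/(jωL)
Y = (0.0714 − j0.0809) S
|Y| = 0.108 S → |Z| = 1/|Y| = 9.27 Ω, ∠Z = −∠Y = 48.5°
cos φ = cos(48.5°) = 0.662

0.662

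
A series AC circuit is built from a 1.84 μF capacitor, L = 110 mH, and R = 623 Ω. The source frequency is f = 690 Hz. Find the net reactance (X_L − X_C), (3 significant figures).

352 Ω

ω = 2πf = 4335 rad/s
X_L = ωL = 477 Ω
X_C = 1/(ωC) = 125 Ω
X = 477 − 125 = 352 Ω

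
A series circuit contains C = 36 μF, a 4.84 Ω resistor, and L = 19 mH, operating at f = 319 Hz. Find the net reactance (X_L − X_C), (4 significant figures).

24.22 Ω

ω = 2πf = 2004 rad/s
X_L = ωL = 38.08 Ω
X_C = 1/(ωC) = 13.86 Ω
X = 38.08 − 13.86 = 24.22 Ω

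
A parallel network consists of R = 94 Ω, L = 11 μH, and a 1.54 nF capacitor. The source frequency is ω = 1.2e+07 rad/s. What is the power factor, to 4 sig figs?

X_L = ωL = 132.0 Ω
X_C = 1/(ωC) = 54.11 Ω
Parallel: admittances add. Y = 1/R + 1/(jωL) + jωC
Y = (0.01064 + j0.01090) S
|Y| = 0.01523 S → |Z| = 1/|Y| = 65.64 Ω, ∠Z = −∠Y = -45.71°
cos φ = cos(-45.71°) = 0.6983

0.6983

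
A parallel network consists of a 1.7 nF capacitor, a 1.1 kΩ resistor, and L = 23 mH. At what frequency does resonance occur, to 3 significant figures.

25.5 kHz

ω₀ = 1/√(LC) = 1/√(0.023 × 1.7e-09) = 159900 rad/s
f₀ = ω₀/(2π) = 25.5 kHz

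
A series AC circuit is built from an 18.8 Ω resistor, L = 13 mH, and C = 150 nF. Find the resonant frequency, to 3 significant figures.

3.60 kHz

ω₀ = 1/√(LC) = 1/√(0.013 × 1.5e-07) = 22650 rad/s
f₀ = ω₀/(2π) = 3.60 kHz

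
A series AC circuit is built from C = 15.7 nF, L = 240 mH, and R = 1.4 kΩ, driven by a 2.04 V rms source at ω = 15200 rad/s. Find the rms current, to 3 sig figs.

1.36 mA

X_L = ωL = 3650 Ω
X_C = 1/(ωC) = 4190 Ω
Net reactance X = X_L − X_C = -542 Ω
Z = 1400 − j542 Ω
|Z| = √(1400² + 542²) = 1500 Ω
I = V/|Z| = 2.04/1500 = 1.36 mA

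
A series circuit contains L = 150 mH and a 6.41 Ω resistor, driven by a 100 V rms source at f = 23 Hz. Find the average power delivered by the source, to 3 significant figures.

125 W

ω = 2πf = 144.5 rad/s
X_L = ωL = 21.7 Ω
Z = 6.41 + j21.7 Ω
|Z| = √(6.41² + 21.7²) = 22.6 Ω
∠Z = arctan(21.7/6.41) = 73.5°
I = V/|Z| = 4.42 A
P = VI cos φ = 100 × 4.42 × cos(73.5°) = 125 W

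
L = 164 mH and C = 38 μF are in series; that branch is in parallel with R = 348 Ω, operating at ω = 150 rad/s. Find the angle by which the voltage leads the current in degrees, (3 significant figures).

X_L = ωL = 24.6 Ω
X_C = 1/(ωC) = 175 Ω
Branch 1: Z₁ = R = 348 Ω
Branch 2 (series LC): Z₂ = j(X_L − X_C) = −j151 Ω
Parallel: Z = Z₁Z₂/(Z₁+Z₂), |Z| = 138 Ω, ∠Z = -66.6°

-66.6°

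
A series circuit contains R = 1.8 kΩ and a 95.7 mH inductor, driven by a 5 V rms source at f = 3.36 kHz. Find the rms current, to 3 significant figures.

1.85 mA

ω = 2πf = 21110 rad/s
X_L = ωL = 2020 Ω
Z = 1800 + j2020 Ω
|Z| = √(1800² + 2020²) = 2710 Ω
I = V/|Z| = 5/2710 = 1.85 mA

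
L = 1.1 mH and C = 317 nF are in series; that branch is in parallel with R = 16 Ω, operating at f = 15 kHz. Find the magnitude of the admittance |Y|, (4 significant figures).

64.10 mS

ω = 2πf = 94250 rad/s
X_L = ωL = 103.7 Ω
X_C = 1/(ωC) = 33.47 Ω
Branch 1: Z₁ = R = 16.00 Ω
Branch 2 (series LC): Z₂ = j(X_L − X_C) = j70.20 Ω
Parallel: Z = Z₁Z₂/(Z₁+Z₂), |Z| = 15.60 Ω, ∠Z = 12.84°
|Y| = 1/|Z| = 64.10 mS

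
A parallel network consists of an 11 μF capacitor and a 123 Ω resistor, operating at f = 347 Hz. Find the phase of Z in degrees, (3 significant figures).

ω = 2πf = 2180 rad/s
X_C = 1/(ωC) = 41.7 Ω
Parallel: admittances add. Y = 1/R + jωC
Y = (0.00813 + j0.0240) S
|Y| = 0.0253 S → |Z| = 1/|Y| = 39.5 Ω, ∠Z = −∠Y = -71.3°

-71.3°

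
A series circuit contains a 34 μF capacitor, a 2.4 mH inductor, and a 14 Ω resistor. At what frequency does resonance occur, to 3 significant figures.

557 Hz

ω₀ = 1/√(LC) = 1/√(0.0024 × 3.4e-05) = 3501 rad/s
f₀ = ω₀/(2π) = 557 Hz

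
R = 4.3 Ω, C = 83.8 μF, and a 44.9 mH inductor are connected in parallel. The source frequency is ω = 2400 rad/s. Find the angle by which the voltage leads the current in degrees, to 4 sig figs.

X_L = ωL = 107.8 Ω
X_C = 1/(ωC) = 4.972 Ω
Parallel: admittances add. Y = 1/R + 1/(jωL) + jωC
Y = (0.2326 + j0.1918) S
|Y| = 0.3015 S → |Z| = 1/|Y| = 3.317 Ω, ∠Z = −∠Y = -39.52°

-39.52°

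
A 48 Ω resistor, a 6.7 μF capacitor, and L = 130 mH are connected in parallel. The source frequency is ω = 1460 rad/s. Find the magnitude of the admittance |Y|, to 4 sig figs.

21.32 mS

X_L = ωL = 189.8 Ω
X_C = 1/(ωC) = 102.2 Ω
Parallel: admittances add. Y = 1/R + 1/(jωL) + jωC
Y = (0.02083 + j0.004513) S
|Y| = 0.02132 S → |Z| = 1/|Y| = 46.91 Ω, ∠Z = −∠Y = -12.22°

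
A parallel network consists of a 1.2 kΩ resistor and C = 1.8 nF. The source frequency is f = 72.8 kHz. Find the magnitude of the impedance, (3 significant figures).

854 Ω

ω = 2πf = 457400 rad/s
X_C = 1/(ωC) = 1210 Ω
Parallel: admittances add. Y = 1/R + jωC
Y = (0.000833 + j0.000823) S
|Y| = 0.00117 S → |Z| = 1/|Y| = 854 Ω, ∠Z = −∠Y = -44.7°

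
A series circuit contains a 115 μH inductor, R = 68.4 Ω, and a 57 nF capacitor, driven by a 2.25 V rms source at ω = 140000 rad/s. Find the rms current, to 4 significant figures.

17.46 mA

X_L = ωL = 16.10 Ω
X_C = 1/(ωC) = 125.3 Ω
Net reactance X = X_L − X_C = -109.2 Ω
Z = 68.40 − j109.2 Ω
|Z| = √(68.40² + 109.2²) = 128.9 Ω
I = V/|Z| = 2.25/128.9 = 17.46 mA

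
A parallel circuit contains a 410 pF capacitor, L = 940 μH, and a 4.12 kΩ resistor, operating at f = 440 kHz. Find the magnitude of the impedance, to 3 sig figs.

1270 Ω

ω = 2πf = 2.765e+06 rad/s
X_L = ωL = 2600 Ω
X_C = 1/(ωC) = 882 Ω
Parallel: admittances add. Y = 1/R + 1/(jωL) + jωC
Y = (0.000243 + j0.000749) S
|Y| = 0.000787 S → |Z| = 1/|Y| = 1270 Ω, ∠Z = −∠Y = -72.0°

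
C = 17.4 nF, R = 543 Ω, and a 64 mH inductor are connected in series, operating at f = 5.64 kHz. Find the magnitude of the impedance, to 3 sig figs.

ω = 2πf = 35440 rad/s
X_L = ωL = 2270 Ω
X_C = 1/(ωC) = 1620 Ω
Net reactance X = X_L − X_C = 646 Ω
Z = 543 + j646 Ω
|Z| = √(543² + 646²) = 844 Ω

844 Ω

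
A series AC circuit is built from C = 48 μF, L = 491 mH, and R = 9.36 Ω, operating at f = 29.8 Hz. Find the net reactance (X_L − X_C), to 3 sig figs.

ω = 2πf = 187.2 rad/s
X_L = ωL = 91.9 Ω
X_C = 1/(ωC) = 111 Ω
X = 91.9 − 111 = -19.3 Ω

-19.3 Ω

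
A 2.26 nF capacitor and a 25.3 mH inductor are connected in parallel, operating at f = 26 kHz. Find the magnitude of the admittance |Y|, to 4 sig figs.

127.2 μS

ω = 2πf = 163400 rad/s
X_L = ωL = 4133 Ω
X_C = 1/(ωC) = 2709 Ω
Parallel: admittances add. Y = 1/(jωL) + jωC
Y = (0 + j0.0001272) S
|Y| = 0.0001272 S → |Z| = 1/|Y| = 7859 Ω, ∠Z = −∠Y = -90.00°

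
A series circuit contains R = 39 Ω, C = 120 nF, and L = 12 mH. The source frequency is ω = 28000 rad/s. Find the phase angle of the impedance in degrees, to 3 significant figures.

44.5°

X_L = ωL = 336 Ω
X_C = 1/(ωC) = 298 Ω
Net reactance X = X_L − X_C = 38.4 Ω
Z = 39.0 + j38.4 Ω
|Z| = √(39.0² + 38.4²) = 54.7 Ω
∠Z = arctan(38.4/39.0) = 44.5°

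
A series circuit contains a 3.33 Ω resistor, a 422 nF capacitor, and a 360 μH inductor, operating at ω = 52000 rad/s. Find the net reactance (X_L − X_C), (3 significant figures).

X_L = ωL = 18.7 Ω
X_C = 1/(ωC) = 45.6 Ω
X = 18.7 − 45.6 = -26.9 Ω

-26.9 Ω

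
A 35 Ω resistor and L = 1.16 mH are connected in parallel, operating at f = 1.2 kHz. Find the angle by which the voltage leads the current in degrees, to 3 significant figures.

ω = 2πf = 7540 rad/s
X_L = ωL = 8.75 Ω
Parallel: admittances add. Y = 1/R + 1/(jωL)
Y = (0.0286 − j0.114) S
|Y| = 0.118 S → |Z| = 1/|Y| = 8.49 Ω, ∠Z = −∠Y = 76.0°

76.0°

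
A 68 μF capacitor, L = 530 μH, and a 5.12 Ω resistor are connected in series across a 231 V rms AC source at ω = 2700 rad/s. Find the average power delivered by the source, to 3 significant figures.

X_L = ωL = 1.43 Ω
X_C = 1/(ωC) = 5.45 Ω
Net reactance X = X_L − X_C = -4.02 Ω
Z = 5.12 − j4.02 Ω
|Z| = √(5.12² + 4.02²) = 6.51 Ω
∠Z = arctan(-4.02/5.12) = -38.1°
I = V/|Z| = 35.5 A
P = VI cos φ = 231 × 35.5 × cos(-38.1°) = 6.45 kW

6.45 kW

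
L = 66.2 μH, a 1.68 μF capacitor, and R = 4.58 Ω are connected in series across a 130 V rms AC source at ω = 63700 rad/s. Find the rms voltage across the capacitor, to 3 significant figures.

177 V

X_L = ωL = 4.22 Ω
X_C = 1/(ωC) = 9.34 Ω
Net reactance X = X_L − X_C = -5.13 Ω
Z = 4.58 − j5.13 Ω
|Z| = √(4.58² + 5.13²) = 6.88 Ω
I = V/|Z| = 18.9 A
V_C = I·|Z_C| = 18.9 × 9.34 = 177 V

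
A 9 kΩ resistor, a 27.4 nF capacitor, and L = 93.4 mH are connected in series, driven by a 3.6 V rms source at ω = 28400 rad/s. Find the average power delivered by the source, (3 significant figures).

1.41 mW

X_L = ωL = 2650 Ω
X_C = 1/(ωC) = 1290 Ω
Net reactance X = X_L − X_C = 1370 Ω
Z = 9000 + j1370 Ω
|Z| = √(9000² + 1370²) = 9100 Ω
∠Z = arctan(1370/9000) = 8.64°
I = V/|Z| = 395 μA
P = VI cos φ = 3.6 × 0.000395 × cos(8.64°) = 1.41 mW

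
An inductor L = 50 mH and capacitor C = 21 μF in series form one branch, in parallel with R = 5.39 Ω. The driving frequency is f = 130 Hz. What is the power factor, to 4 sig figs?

ω = 2πf = 816.8 rad/s
X_L = ωL = 40.84 Ω
X_C = 1/(ωC) = 58.30 Ω
Branch 1: Z₁ = R = 5.390 Ω
Branch 2 (series LC): Z₂ = j(X_L − X_C) = −j17.46 Ω
Parallel: Z = Z₁Z₂/(Z₁+Z₂), |Z| = 5.150 Ω, ∠Z = -17.16°
cos φ = cos(-17.16°) = 0.9555

0.9555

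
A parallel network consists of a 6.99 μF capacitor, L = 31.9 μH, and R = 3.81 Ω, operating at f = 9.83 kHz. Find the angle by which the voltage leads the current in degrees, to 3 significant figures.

16.1°

ω = 2πf = 61760 rad/s
X_L = ωL = 1.97 Ω
X_C = 1/(ωC) = 2.32 Ω
Parallel: admittances add. Y = 1/R + 1/(jωL) + jωC
Y = (0.262 − j0.0758) S
|Y| = 0.273 S → |Z| = 1/|Y| = 3.66 Ω, ∠Z = −∠Y = 16.1°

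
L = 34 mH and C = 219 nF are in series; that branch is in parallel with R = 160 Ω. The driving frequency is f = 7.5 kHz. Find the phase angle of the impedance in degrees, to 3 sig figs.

6.07°

ω = 2πf = 47120 rad/s
X_L = ωL = 1600 Ω
X_C = 1/(ωC) = 96.9 Ω
Branch 1: Z₁ = R = 160 Ω
Branch 2 (series LC): Z₂ = j(X_L − X_C) = j1510 Ω
Parallel: Z = Z₁Z₂/(Z₁+Z₂), |Z| = 159 Ω, ∠Z = 6.07°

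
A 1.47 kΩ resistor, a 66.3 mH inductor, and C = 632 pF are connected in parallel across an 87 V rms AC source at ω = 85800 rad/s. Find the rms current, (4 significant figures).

60.12 mA

X_L = ωL = 5689 Ω
X_C = 1/(ωC) = 18440 Ω
Parallel: admittances add. Y = 1/R + 1/(jωL) + jωC
Y = (0.0006803 − j0.0001216) S
|Y| = 0.0006910 S → |Z| = 1/|Y| = 1447 Ω, ∠Z = −∠Y = 10.13°
I = V/|Z| = 87/1447 = 60.12 mA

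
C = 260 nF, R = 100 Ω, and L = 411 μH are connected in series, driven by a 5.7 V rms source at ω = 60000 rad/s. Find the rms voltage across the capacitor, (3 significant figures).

3.40 V

X_L = ωL = 24.7 Ω
X_C = 1/(ωC) = 64.1 Ω
Net reactance X = X_L − X_C = -39.4 Ω
Z = 100 − j39.4 Ω
|Z| = √(100² + 39.4²) = 107 Ω
I = V/|Z| = 53.0 mA
V_C = I·|Z_C| = 0.0530 × 64.1 = 3.40 V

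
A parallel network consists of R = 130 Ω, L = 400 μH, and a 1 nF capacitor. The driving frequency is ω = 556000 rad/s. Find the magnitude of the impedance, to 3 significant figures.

116 Ω

X_L = ωL = 222 Ω
X_C = 1/(ωC) = 1800 Ω
Parallel: admittances add. Y = 1/R + 1/(jωL) + jωC
Y = (0.00769 − j0.00394) S
|Y| = 0.00864 S → |Z| = 1/|Y| = 116 Ω, ∠Z = −∠Y = 27.1°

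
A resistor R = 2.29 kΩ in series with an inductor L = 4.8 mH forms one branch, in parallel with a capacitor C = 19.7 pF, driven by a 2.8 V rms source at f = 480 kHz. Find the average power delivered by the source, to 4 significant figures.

83.58 μW

ω = 2πf = 3.016e+06 rad/s
X_L = ωL = 14480 Ω
X_C = 1/(ωC) = 16830 Ω
Branch 1 (R+jX_L): Z₁ = 2290 + j14480 Ω, |Z₁| = 14660 Ω
Branch 2 (−jX_C): Z₂ = −j16830 Ω
Parallel: Z = Z₁Z₂/(Z₁+Z₂), |Z| = 75100 Ω, ∠Z = 36.81°
I = V/|Z| = 37.28 μA
P = VI cos φ = 2.8 × 3.728e-05 × cos(36.81°) = 83.58 μW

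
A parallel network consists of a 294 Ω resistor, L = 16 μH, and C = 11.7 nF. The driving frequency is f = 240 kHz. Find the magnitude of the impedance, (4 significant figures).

ω = 2πf = 1.508e+06 rad/s
X_L = ωL = 24.13 Ω
X_C = 1/(ωC) = 56.68 Ω
Parallel: admittances add. Y = 1/R + 1/(jωL) + jωC
Y = (0.003401 − j0.02380) S
|Y| = 0.02405 S → |Z| = 1/|Y| = 41.59 Ω, ∠Z = −∠Y = 81.87°

41.59 Ω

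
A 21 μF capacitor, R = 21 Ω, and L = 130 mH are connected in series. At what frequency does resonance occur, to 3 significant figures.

ω₀ = 1/√(LC) = 1/√(0.13 × 2.1e-05) = 605.2 rad/s
f₀ = ω₀/(2π) = 96.3 Hz

96.3 Hz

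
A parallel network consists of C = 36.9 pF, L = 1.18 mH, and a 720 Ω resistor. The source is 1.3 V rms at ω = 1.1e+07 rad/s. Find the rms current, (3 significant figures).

1.86 mA

X_L = ωL = 13000 Ω
X_C = 1/(ωC) = 2460 Ω
Parallel: admittances add. Y = 1/R + 1/(jωL) + jωC
Y = (0.00139 + j0.000329) S
|Y| = 0.00143 S → |Z| = 1/|Y| = 701 Ω, ∠Z = −∠Y = -13.3°
I = V/|Z| = 1.3/701 = 1.86 mA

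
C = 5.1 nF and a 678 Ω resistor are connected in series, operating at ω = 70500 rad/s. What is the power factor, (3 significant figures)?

X_C = 1/(ωC) = 2780 Ω
Z = 678 − j2780 Ω
|Z| = √(678² + 2780²) = 2860 Ω
∠Z = arctan(-2780/678) = -76.3°
cos φ = cos(-76.3°) = 0.237

0.237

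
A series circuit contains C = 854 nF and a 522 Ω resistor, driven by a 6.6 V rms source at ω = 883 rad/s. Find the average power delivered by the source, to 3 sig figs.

X_C = 1/(ωC) = 1330 Ω
Z = 522 − j1330 Ω
|Z| = √(522² + 1330²) = 1430 Ω
∠Z = arctan(-1330/522) = -68.5°
I = V/|Z| = 4.63 mA
P = VI cos φ = 6.6 × 0.00463 × cos(-68.5°) = 11.2 mW

11.2 mW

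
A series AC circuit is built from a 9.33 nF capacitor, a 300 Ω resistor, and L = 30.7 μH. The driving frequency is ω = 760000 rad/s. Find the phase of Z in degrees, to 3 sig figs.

X_L = ωL = 23.3 Ω
X_C = 1/(ωC) = 141 Ω
Net reactance X = X_L − X_C = -118 Ω
Z = 300 − j118 Ω
|Z| = √(300² + 118²) = 322 Ω
∠Z = arctan(-118/300) = -21.4°

-21.4°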